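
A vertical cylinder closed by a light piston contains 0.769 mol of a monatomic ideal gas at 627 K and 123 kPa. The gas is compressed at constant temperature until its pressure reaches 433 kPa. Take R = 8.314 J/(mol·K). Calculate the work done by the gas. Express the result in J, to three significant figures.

Isothermal process: W = nRT ln(V₂/V₁) = nRT ln(P₁/P₂).
W = (0.769)(8.314)(627) × ln(123/433)
  = 4009 × ln(0.2841) = 4009 × -1.259
W_by_gas = -5045 J.

W ≈ -5050 J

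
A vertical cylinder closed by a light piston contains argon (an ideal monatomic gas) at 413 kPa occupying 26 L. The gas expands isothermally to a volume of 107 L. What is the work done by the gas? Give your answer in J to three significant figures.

W ≈ 15200 J

Isothermal: W = nRT ln(V₂/V₁) = P₁V₁ ln(V₂/V₁).
P₁V₁ = (413 kPa)(26 L) = 10738 J.
W = 10738 × ln(107/26) = 10738 × 1.415
W_by_gas = 15191 J.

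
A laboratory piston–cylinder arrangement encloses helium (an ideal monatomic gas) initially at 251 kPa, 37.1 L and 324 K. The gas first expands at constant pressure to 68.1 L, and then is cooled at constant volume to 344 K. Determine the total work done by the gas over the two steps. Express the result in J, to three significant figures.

Step 1 (isobaric): W = PΔV = (251 kPa)(68.1 − 37.1 L) = 7781 J.
Step 2 (isochoric): W = 0 (constant volume).
W_total = 7781 + 0 = 7781 J.

W_total ≈ 7780 J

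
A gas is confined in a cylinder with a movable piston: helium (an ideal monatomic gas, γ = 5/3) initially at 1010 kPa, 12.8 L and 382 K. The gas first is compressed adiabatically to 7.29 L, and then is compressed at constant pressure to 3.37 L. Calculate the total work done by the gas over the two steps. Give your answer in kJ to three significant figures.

W_total ≈ -18.9 kJ

Step 1 (adiabatic): W = (P₁V₁ − P₂V₂)/(γ−1) = (12928 − 18816)/0.667 = -8832 J.
After step 1: P = 2581 kPa, V = 7.29 L, T = 556 K.
Step 2 (isobaric): W = PΔV = (2581 kPa)(3.37 − 7.29 L) = -10118 J.
W_total = -8832 − 10118 = -18949 J.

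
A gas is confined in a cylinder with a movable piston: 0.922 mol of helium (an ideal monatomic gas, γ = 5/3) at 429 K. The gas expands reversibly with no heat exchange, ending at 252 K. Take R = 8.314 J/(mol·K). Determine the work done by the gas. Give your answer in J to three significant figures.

W ≈ 2040 J

Adiabatic ⇒ Q = 0, so W_by = −ΔU = nCᵥ(T₁ − T₂).
Cᵥ = 3R/2 = 12.47 J/(mol·K).
W = (0.922)(12.47)(429 − 252) = 2035 J.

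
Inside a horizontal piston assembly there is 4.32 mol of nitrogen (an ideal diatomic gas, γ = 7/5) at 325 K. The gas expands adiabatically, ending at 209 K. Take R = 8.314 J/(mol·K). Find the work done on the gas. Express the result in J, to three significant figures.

Adiabatic ⇒ Q = 0, so W_by = −ΔU = nCᵥ(T₁ − T₂).
Cᵥ = 5R/2 = 20.79 J/(mol·K).
W = (4.32)(20.79)(325 − 209) = 10416 J.
Work on gas = −W_by = -10416 J.

W ≈ -10400 J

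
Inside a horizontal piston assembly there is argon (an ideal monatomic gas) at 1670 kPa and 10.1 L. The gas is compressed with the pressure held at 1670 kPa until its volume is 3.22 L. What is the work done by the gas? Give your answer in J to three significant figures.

Isobaric: W = P ΔV.
W = (1670 kPa)(3.22 − 10.1 L) = (1670)(-6.88) = -11490 J.

W ≈ -11500 J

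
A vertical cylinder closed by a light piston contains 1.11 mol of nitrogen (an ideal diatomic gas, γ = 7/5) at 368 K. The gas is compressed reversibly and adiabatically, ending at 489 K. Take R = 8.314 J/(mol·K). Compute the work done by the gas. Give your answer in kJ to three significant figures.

W ≈ -2.79 kJ

Adiabatic ⇒ Q = 0, so W_by = −ΔU = nCᵥ(T₁ − T₂).
Cᵥ = 5R/2 = 20.79 J/(mol·K).
W = (1.11)(20.79)(368 − 489) = -2792 J.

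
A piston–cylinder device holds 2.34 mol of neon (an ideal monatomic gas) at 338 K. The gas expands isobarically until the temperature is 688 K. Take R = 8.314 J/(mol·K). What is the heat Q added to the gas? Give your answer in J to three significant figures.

Isobaric: W = nRΔT = (2.34)(8.314)(350) = 6809 J.
ΔU = nCᵥΔT with Cᵥ = 3R/2: ΔU = (2.34)(12.47)(350) = 10214 J.
Q = ΔU + W = 10214 + 6809 = 17023 J.

Q ≈ 17000 J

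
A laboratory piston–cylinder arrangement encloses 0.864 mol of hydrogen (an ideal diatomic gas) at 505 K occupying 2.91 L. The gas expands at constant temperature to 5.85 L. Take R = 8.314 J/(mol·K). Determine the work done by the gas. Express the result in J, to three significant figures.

W ≈ 2530 J

Isothermal: W = nRT ln(V₂/V₁).
W = (0.864)(8.314)(505) × ln(5.85/2.91)
  = 3628 × 0.6983
W_by_gas = 2533 J.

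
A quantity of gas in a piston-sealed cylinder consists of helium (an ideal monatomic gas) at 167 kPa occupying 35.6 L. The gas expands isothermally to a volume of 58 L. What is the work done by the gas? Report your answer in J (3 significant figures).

W ≈ 2900 J

Isothermal: W = nRT ln(V₂/V₁) = P₁V₁ ln(V₂/V₁).
P₁V₁ = (167 kPa)(35.6 L) = 5945 J.
W = 5945 × ln(58/35.6) = 5945 × 0.4881
W_by_gas = 2902 J.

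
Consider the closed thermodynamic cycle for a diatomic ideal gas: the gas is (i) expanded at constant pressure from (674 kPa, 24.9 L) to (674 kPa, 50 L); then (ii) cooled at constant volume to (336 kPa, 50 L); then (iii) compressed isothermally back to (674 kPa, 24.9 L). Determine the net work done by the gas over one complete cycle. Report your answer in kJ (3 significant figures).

Leg (i): W = PΔV = (674)(50 − 24.9) = 16917 J.
Leg (ii): W = 0.
Leg (iii): W = PᵢVᵢ ln(V_f/Vᵢ) = (16800) ln(24.9/50) = -11712 J.
W_net = 16917 − 11712 = 5205 J.

W_net ≈ 5.21 kJ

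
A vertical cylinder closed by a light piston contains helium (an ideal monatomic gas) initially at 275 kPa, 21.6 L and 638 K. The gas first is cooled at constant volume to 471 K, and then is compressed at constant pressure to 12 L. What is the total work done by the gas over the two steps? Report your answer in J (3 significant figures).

Step 1 (isochoric): W = 0 (constant volume).
After step 1: P = 203 kPa (V unchanged).
Step 2 (isobaric): W = PΔV = (203 kPa)(12 − 21.6 L) = -1949 J.
W_total = 0 − 1949 = -1949 J.

W_total ≈ -1950 J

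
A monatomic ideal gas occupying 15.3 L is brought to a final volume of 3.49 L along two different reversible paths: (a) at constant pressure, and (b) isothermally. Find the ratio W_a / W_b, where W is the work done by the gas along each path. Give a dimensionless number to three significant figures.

Path (a) isobaric: W = P₁(V₂ − V₁) → W_a/(P₁V₁) = -0.7719.
Path (b) isothermal: W = P₁V₁ ln(V₂/V₁) → W_b/(P₁V₁) = -1.478.
W_a / W_b = -0.7719 / -1.478 = 0.5223.

W_a / W_b ≈ 0.522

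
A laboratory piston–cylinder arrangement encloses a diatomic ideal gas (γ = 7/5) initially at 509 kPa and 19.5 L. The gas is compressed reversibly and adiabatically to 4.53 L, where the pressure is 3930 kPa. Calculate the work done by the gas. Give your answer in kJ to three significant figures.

W ≈ -19.7 kJ

Adiabatic: W = (P₁V₁ − P₂V₂)/(γ − 1) with γ = 7/5.
P₁V₁ = 9926 J, P₂V₂ = 17803 J.
W = (9926 − 17803) / 0.4 = -19694 J.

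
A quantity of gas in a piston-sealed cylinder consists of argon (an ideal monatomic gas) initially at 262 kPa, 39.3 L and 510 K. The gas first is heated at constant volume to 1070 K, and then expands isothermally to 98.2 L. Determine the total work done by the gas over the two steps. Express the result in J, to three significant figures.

W_total ≈ 19800 J

Step 1 (isochoric): W = 0 (constant volume).
After step 1: P = 549.7 kPa (V unchanged).
Step 2 (isothermal): W = P₁V₁ ln(V₂/V₁) = (21603) ln(98.2/39.3) = 19783 J.
W_total = 0 + 19783 = 19783 J.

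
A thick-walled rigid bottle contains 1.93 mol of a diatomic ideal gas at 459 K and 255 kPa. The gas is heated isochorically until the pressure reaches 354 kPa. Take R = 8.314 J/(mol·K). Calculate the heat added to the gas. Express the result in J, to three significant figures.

Q ≈ 7150 J

Constant volume ⇒ W = 0, so Q = ΔU = nCᵥΔT with Cᵥ = 5R/2 = 20.79 J/(mol·K).
At constant V, T₂/T₁ = P₂/P₁ ⇒ ΔT = T₁(P₂/P₁ − 1) = 459·(354/255 − 1) = 178.2 K.
ΔU = (1.93)(20.79)(178.2) = 7149 J.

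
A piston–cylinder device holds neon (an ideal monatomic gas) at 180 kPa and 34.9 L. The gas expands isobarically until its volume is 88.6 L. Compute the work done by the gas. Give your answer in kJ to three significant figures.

W ≈ 9.67 kJ

Isobaric: W = P ΔV.
W = (180 kPa)(88.6 − 34.9 L) = (180)(53.7) = 9666 J.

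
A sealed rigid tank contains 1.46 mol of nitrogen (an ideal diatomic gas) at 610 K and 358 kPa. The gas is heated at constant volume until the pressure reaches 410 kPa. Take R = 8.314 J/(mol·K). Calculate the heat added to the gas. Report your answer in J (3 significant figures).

Q ≈ 2690 J

Constant volume ⇒ W = 0, so Q = ΔU = nCᵥΔT with Cᵥ = 5R/2 = 20.79 J/(mol·K).
At constant V, T₂/T₁ = P₂/P₁ ⇒ ΔT = T₁(P₂/P₁ − 1) = 610·(410/358 − 1) = 88.6 K.
ΔU = (1.46)(20.79)(88.6) = 2689 J.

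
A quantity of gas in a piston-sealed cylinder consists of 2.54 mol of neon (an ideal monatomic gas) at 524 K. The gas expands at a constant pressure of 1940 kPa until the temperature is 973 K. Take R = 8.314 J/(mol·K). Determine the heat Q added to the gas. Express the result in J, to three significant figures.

Q ≈ 23700 J

Isobaric: W = nRΔT = (2.54)(8.314)(449) = 9482 J.
ΔU = nCᵥΔT with Cᵥ = 3R/2: ΔU = (2.54)(12.47)(449) = 14223 J.
Q = ΔU + W = 14223 + 9482 = 23704 J.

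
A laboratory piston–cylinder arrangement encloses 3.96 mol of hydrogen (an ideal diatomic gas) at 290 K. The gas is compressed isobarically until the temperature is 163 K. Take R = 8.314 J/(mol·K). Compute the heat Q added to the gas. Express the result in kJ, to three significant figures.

Isobaric: W = nRΔT = (3.96)(8.314)(-127) = -4181 J.
ΔU = nCᵥΔT with Cᵥ = 5R/2: ΔU = (3.96)(20.79)(-127) = -10453 J.
Q = ΔU + W = -10453 − 4181 = -14634 J.

Q ≈ -14.6 kJ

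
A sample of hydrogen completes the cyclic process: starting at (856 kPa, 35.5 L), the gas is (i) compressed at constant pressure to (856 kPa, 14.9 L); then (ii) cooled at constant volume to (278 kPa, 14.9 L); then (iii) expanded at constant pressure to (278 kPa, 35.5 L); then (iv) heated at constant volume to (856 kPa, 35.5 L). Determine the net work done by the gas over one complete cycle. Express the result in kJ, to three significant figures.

W_net ≈ -11.9 kJ

Constant-volume legs do no work.
W(i) = (856)(14.9 − 35.5) = -17634 J; W(iii) = (278)(35.5 − 14.9) = 5727 J.
W_net = -17634 + 5727 = -11907 J (the counter-clockwise enclosed area).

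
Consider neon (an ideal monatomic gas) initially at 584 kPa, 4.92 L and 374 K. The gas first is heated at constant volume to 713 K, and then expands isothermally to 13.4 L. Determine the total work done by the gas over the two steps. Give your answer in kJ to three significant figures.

Step 1 (isochoric): W = 0 (constant volume).
After step 1: P = 1113 kPa (V unchanged).
Step 2 (isothermal): W = P₁V₁ ln(V₂/V₁) = (5478) ln(13.4/4.92) = 5488 J.
W_total = 0 + 5488 = 5488 J.

W_total ≈ 5.49 kJ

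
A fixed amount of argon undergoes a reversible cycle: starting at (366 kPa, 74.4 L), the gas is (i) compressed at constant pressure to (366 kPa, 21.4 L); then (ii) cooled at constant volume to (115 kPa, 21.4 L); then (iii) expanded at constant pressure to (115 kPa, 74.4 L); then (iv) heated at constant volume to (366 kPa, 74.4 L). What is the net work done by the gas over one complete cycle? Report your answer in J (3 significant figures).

W_net ≈ -13300 J

Constant-volume legs do no work.
W(i) = (366)(21.4 − 74.4) = -19398 J; W(iii) = (115)(74.4 − 21.4) = 6095 J.
W_net = -19398 + 6095 = -13303 J (the counter-clockwise enclosed area).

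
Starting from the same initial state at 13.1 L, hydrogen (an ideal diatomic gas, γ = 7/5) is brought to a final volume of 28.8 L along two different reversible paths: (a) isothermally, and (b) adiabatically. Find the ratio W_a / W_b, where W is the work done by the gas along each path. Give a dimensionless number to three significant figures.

Path (a) isothermal: W = P₁V₁ ln(V₂/V₁) → W_a/(P₁V₁) = 0.7878.
Path (b) adiabatic: W = P₁V₁(1 − (V₁/V₂)^(γ−1))/(γ−1) → W_b/(P₁V₁) = 0.6757.
W_a / W_b = 0.7878 / 0.6757 = 1.166.

W_a / W_b ≈ 1.17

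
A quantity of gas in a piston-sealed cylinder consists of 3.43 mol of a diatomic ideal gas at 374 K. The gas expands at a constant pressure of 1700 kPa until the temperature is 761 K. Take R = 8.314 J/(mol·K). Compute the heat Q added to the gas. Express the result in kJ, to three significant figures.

Q ≈ 38.6 kJ

Isobaric: W = nRΔT = (3.43)(8.314)(387) = 11036 J.
ΔU = nCᵥΔT with Cᵥ = 5R/2: ΔU = (3.43)(20.79)(387) = 27590 J.
Q = ΔU + W = 27590 + 11036 = 38626 J.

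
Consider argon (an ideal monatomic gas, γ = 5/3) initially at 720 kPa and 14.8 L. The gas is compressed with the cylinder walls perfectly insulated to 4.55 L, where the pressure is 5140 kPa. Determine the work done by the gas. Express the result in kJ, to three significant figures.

W ≈ -19.1 kJ

Adiabatic: W = (P₁V₁ − P₂V₂)/(γ − 1) with γ = 5/3.
P₁V₁ = 10656 J, P₂V₂ = 23387 J.
W = (10656 − 23387) / 0.6667 = -19096 J.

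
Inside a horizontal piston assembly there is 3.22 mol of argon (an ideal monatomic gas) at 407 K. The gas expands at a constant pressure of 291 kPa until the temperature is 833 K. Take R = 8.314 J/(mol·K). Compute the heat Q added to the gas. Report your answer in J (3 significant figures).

Isobaric: W = nRΔT = (3.22)(8.314)(426) = 11404 J.
ΔU = nCᵥΔT with Cᵥ = 3R/2: ΔU = (3.22)(12.47)(426) = 17107 J.
Q = ΔU + W = 17107 + 11404 = 28511 J.

Q ≈ 28500 J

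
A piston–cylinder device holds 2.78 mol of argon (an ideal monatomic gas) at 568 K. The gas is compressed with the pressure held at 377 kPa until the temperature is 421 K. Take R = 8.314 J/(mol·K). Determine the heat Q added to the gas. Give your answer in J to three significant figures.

Isobaric: W = nRΔT = (2.78)(8.314)(-147) = -3398 J.
ΔU = nCᵥΔT with Cᵥ = 3R/2: ΔU = (2.78)(12.47)(-147) = -5096 J.
Q = ΔU + W = -5096 − 3398 = -8494 J.

Q ≈ -8490 J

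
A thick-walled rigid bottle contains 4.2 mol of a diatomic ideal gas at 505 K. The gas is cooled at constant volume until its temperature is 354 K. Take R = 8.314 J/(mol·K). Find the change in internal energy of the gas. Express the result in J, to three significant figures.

Constant volume ⇒ W = 0, so Q = ΔU = nCᵥΔT with Cᵥ = 5R/2 = 20.79 J/(mol·K).
ΔU = (4.2)(20.79)(354 − 505) = -13182 J.

ΔU ≈ -13200 J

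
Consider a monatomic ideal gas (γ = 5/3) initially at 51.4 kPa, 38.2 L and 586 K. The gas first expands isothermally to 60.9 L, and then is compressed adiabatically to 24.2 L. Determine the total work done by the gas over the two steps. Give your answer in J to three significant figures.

Step 1 (isothermal): W = P₁V₁ ln(V₂/V₁) = (1963) ln(60.9/38.2) = 915.8 J.
After step 1: P = 32.24 kPa, V = 60.9 L, T = 586 K.
Step 2 (adiabatic): W = (P₁V₁ − P₂V₂)/(γ−1) = (1963 − 3633)/0.667 = -2504 J.
W_total = 915.8 − 2504 = -1588 J.

W_total ≈ -1590 J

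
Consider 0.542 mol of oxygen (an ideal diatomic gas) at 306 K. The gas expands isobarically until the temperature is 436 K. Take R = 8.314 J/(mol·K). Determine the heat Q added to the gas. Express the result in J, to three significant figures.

Isobaric: W = nRΔT = (0.542)(8.314)(130) = 585.8 J.
ΔU = nCᵥΔT with Cᵥ = 5R/2: ΔU = (0.542)(20.79)(130) = 1465 J.
Q = ΔU + W = 1465 + 585.8 = 2050 J.

Q ≈ 2050 J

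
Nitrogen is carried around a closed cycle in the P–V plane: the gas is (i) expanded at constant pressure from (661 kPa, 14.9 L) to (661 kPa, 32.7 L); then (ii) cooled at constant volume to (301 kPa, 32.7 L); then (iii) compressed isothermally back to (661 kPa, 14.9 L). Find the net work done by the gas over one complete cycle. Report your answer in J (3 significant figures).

W_net ≈ 4030 J

Leg (i): W = PΔV = (661)(32.7 − 14.9) = 11766 J.
Leg (ii): W = 0.
Leg (iii): W = PᵢVᵢ ln(V_f/Vᵢ) = (9843) ln(14.9/32.7) = -7736 J.
W_net = 11766 − 7736 = 4029 J.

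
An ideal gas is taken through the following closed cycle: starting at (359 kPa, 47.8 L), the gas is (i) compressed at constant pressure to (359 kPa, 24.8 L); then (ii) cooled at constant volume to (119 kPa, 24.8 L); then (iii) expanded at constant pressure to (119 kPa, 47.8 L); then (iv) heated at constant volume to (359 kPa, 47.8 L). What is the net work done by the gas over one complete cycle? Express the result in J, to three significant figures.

W_net ≈ -5520 J

Constant-volume legs do no work.
W(i) = (359)(24.8 − 47.8) = -8257 J; W(iii) = (119)(47.8 − 24.8) = 2737 J.
W_net = -8257 + 2737 = -5520 J (the counter-clockwise enclosed area).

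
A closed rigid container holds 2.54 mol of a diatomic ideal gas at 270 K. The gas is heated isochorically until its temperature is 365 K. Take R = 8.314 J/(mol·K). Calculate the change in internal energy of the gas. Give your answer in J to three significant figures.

Constant volume ⇒ W = 0, so Q = ΔU = nCᵥΔT with Cᵥ = 5R/2 = 20.79 J/(mol·K).
ΔU = (2.54)(20.79)(365 − 270) = 5015 J.

ΔU ≈ 5020 J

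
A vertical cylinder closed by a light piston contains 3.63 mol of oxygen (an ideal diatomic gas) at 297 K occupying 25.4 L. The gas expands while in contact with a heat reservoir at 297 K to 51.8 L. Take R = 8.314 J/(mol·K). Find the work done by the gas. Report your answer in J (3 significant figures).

W ≈ 6390 J

Isothermal: W = nRT ln(V₂/V₁).
W = (3.63)(8.314)(297) × ln(51.8/25.4)
  = 8963 × 0.7126
W_by_gas = 6388 J.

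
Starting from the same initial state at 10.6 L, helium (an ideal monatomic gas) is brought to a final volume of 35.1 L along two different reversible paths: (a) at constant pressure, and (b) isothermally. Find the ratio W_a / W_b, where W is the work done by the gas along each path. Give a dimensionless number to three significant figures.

Path (a) isobaric: W = P₁(V₂ − V₁) → W_a/(P₁V₁) = 2.311.
Path (b) isothermal: W = P₁V₁ ln(V₂/V₁) → W_b/(P₁V₁) = 1.197.
W_a / W_b = 2.311 / 1.197 = 1.93.

W_a / W_b ≈ 1.93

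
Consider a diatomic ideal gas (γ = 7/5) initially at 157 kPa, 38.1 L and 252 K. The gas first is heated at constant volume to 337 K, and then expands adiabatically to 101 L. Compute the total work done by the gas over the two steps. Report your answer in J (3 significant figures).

Step 1 (isochoric): W = 0 (constant volume).
After step 1: P = 210 kPa (V unchanged).
Step 2 (adiabatic): W = (P₁V₁ − P₂V₂)/(γ−1) = (7999 − 5416)/0.4 = 6458 J.
W_total = 0 + 6458 = 6458 J.

W_total ≈ 6460 J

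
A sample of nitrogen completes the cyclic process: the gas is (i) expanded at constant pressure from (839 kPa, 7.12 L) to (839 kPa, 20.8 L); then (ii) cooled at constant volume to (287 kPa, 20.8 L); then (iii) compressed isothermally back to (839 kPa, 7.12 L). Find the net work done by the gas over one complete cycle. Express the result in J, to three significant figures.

Leg (i): W = PΔV = (839)(20.8 − 7.12) = 11478 J.
Leg (ii): W = 0.
Leg (iii): W = PᵢVᵢ ln(V_f/Vᵢ) = (5970) ln(7.12/20.8) = -6400 J.
W_net = 11478 − 6400 = 5078 J.

W_net ≈ 5080 J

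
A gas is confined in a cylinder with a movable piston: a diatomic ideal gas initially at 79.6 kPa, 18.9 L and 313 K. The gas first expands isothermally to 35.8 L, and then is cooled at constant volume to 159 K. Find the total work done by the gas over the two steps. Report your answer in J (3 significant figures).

W_total ≈ 961 J

Step 1 (isothermal): W = P₁V₁ ln(V₂/V₁) = (1504) ln(35.8/18.9) = 961 J.
Step 2 (isochoric): W = 0 (constant volume).
W_total = 961 + 0 = 961 J.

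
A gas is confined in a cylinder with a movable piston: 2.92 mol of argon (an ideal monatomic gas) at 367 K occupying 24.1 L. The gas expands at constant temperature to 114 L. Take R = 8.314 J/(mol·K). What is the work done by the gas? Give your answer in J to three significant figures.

Isothermal: W = nRT ln(V₂/V₁).
W = (2.92)(8.314)(367) × ln(114/24.1)
  = 8910 × 1.554
W_by_gas = 13845 J.

W ≈ 13800 J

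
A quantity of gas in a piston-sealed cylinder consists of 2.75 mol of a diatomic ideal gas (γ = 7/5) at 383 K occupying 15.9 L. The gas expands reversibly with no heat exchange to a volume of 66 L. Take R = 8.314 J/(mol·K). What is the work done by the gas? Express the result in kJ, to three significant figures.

W ≈ 9.50 kJ

Adiabatic: TV^(γ−1) = const with γ = 7/5.
T₂ = T₁ (V₁/V₂)^(γ−1) = 383 × (15.9/66)^0.4 = 383 × 0.5659 = 216.7 K.
W_by = nCᵥ(T₁ − T₂) = (2.75)(20.79)(383 − 216.7) = 9503 J.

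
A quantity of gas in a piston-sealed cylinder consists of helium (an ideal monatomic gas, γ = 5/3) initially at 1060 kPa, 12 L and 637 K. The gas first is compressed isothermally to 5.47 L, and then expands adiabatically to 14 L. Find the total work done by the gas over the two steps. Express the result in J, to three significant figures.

W_total ≈ -1110 J

Step 1 (isothermal): W = P₁V₁ ln(V₂/V₁) = (12720) ln(5.47/12) = -9993 J.
After step 1: P = 2325 kPa, V = 5.47 L, T = 637 K.
Step 2 (adiabatic): W = (P₁V₁ − P₂V₂)/(γ−1) = (12720 − 6798)/0.667 = 8883 J.
W_total = -9993 + 8883 = -1110 J.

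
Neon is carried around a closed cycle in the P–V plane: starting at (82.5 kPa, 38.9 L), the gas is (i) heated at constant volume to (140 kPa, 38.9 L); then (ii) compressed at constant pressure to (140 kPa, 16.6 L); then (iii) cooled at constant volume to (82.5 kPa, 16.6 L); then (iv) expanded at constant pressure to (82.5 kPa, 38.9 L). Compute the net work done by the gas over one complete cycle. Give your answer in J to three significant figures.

W_net ≈ -1280 J

Constant-volume legs do no work.
W(ii) = (140)(16.6 − 38.9) = -3122 J; W(iv) = (82.5)(38.9 − 16.6) = 1840 J.
W_net = -3122 + 1840 = -1282 J (the counter-clockwise enclosed area).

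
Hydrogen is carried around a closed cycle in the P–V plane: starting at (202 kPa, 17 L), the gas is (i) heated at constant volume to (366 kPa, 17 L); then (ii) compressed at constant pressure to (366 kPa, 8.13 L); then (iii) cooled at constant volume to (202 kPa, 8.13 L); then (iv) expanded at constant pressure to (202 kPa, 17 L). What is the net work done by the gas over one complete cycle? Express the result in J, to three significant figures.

W_net ≈ -1450 J

Constant-volume legs do no work.
W(ii) = (366)(8.13 − 17) = -3246 J; W(iv) = (202)(17 − 8.13) = 1792 J.
W_net = -3246 + 1792 = -1455 J (the counter-clockwise enclosed area).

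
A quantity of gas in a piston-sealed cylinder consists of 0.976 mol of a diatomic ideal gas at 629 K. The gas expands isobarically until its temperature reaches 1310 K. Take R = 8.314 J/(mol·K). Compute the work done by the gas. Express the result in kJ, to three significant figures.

Isobaric: W = P ΔV = nR ΔT.
W = (0.976)(8.314)(1310 − 629) = 5526 J.

W ≈ 5.53 kJ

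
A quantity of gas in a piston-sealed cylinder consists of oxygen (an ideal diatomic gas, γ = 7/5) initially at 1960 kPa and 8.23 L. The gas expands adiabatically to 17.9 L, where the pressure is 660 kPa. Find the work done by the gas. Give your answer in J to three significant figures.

Adiabatic: W = (P₁V₁ − P₂V₂)/(γ − 1) with γ = 7/5.
P₁V₁ = 16131 J, P₂V₂ = 11814 J.
W = (16131 − 11814) / 0.4 = 10792 J.

W ≈ 10800 J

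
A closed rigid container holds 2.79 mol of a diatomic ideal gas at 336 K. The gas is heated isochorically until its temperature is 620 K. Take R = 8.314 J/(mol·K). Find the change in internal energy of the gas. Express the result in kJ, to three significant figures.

Constant volume ⇒ W = 0, so Q = ΔU = nCᵥΔT with Cᵥ = 5R/2 = 20.79 J/(mol·K).
ΔU = (2.79)(20.79)(620 − 336) = 16469 J.

ΔU ≈ 16.5 kJ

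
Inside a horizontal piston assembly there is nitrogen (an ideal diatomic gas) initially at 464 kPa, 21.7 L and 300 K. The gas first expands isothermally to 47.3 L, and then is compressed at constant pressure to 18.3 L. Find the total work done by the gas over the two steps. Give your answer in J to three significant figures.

W_total ≈ 1670 J

Step 1 (isothermal): W = P₁V₁ ln(V₂/V₁) = (10069) ln(47.3/21.7) = 7846 J.
After step 1: P = 212.9 kPa, V = 47.3 L, T = 300 K.
Step 2 (isobaric): W = PΔV = (212.9 kPa)(18.3 − 47.3 L) = -6173 J.
W_total = 7846 − 6173 = 1672 J.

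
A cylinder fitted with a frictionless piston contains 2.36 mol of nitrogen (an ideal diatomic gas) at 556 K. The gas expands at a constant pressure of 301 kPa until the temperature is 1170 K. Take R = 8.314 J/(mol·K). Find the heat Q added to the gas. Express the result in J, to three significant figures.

Q ≈ 42200 J

Isobaric: W = nRΔT = (2.36)(8.314)(614) = 12047 J.
ΔU = nCᵥΔT with Cᵥ = 5R/2: ΔU = (2.36)(20.79)(614) = 30118 J.
Q = ΔU + W = 30118 + 12047 = 42166 J.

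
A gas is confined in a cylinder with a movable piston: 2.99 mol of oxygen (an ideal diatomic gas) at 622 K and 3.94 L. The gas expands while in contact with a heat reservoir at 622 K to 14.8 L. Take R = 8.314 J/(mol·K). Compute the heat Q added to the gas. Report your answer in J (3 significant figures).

Q ≈ 20500 J

Isothermal ⇒ ΔU = 0, so Q = W = nRT ln(V₂/V₁).
Q = (2.99)(8.314)(622) ln(14.8/3.94) = 15462 × 1.323 = 20463 J.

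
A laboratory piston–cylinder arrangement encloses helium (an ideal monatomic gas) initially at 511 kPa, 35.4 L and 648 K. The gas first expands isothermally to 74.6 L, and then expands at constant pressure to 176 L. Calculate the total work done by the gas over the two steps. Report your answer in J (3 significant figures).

W_total ≈ 38100 J

Step 1 (isothermal): W = P₁V₁ ln(V₂/V₁) = (18089) ln(74.6/35.4) = 13484 J.
After step 1: P = 242.5 kPa, V = 74.6 L, T = 648 K.
Step 2 (isobaric): W = PΔV = (242.5 kPa)(176 − 74.6 L) = 24588 J.
W_total = 13484 + 24588 = 38072 J.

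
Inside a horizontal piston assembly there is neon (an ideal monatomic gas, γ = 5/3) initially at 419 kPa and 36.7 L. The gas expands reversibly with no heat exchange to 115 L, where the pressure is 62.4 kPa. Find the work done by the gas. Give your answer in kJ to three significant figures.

Adiabatic: W = (P₁V₁ − P₂V₂)/(γ − 1) with γ = 5/3.
P₁V₁ = 15377 J, P₂V₂ = 7176 J.
W = (15377 − 7176) / 0.6667 = 12302 J.

W ≈ 12.3 kJ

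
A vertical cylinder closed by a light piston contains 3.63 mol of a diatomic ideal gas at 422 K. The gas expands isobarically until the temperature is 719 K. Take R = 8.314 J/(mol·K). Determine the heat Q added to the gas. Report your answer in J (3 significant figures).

Isobaric: W = nRΔT = (3.63)(8.314)(297) = 8963 J.
ΔU = nCᵥΔT with Cᵥ = 5R/2: ΔU = (3.63)(20.79)(297) = 22409 J.
Q = ΔU + W = 22409 + 8963 = 31372 J.

Q ≈ 31400 J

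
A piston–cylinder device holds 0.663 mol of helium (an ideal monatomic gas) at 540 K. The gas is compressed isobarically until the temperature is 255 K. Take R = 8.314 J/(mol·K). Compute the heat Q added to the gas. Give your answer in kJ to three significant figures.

Isobaric: W = nRΔT = (0.663)(8.314)(-285) = -1571 J.
ΔU = nCᵥΔT with Cᵥ = 3R/2: ΔU = (0.663)(12.47)(-285) = -2356 J.
Q = ΔU + W = -2356 − 1571 = -3927 J.

Q ≈ -3.93 kJ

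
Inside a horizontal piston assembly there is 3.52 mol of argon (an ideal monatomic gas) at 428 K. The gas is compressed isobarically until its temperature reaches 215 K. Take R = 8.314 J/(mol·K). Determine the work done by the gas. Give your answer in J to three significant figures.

W ≈ -6230 J

Isobaric: W = P ΔV = nR ΔT.
W = (3.52)(8.314)(215 − 428) = -6234 J.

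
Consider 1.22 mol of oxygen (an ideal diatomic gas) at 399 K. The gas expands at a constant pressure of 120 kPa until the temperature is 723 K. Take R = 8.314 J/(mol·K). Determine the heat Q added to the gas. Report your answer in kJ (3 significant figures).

Isobaric: W = nRΔT = (1.22)(8.314)(324) = 3286 J.
ΔU = nCᵥΔT with Cᵥ = 5R/2: ΔU = (1.22)(20.79)(324) = 8216 J.
Q = ΔU + W = 8216 + 3286 = 11502 J.

Q ≈ 11.5 kJ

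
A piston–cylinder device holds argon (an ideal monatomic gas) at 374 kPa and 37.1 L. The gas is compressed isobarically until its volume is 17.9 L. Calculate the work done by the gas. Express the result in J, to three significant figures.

Isobaric: W = P ΔV.
W = (374 kPa)(17.9 − 37.1 L) = (374)(-19.2) = -7181 J.

W ≈ -7180 J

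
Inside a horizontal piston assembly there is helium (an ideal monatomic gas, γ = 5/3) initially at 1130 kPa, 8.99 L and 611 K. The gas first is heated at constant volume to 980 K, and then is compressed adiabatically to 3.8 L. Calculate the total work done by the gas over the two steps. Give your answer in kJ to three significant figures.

Step 1 (isochoric): W = 0 (constant volume).
After step 1: P = 1812 kPa (V unchanged).
Step 2 (adiabatic): W = (P₁V₁ − P₂V₂)/(γ−1) = (16294 − 28929)/0.667 = -18953 J.
W_total = 0 − 18953 = -18953 J.

W_total ≈ -19.0 kJ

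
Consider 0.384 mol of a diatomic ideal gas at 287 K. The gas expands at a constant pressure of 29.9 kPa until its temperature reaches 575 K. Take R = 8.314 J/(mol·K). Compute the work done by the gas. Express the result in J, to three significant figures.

W ≈ 919 J

Isobaric: W = P ΔV = nR ΔT.
W = (0.384)(8.314)(575 − 287) = 919.5 J.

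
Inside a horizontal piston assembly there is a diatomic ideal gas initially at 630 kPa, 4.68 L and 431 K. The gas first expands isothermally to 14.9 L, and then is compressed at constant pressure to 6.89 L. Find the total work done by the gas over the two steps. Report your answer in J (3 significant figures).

W_total ≈ 1830 J

Step 1 (isothermal): W = P₁V₁ ln(V₂/V₁) = (2948) ln(14.9/4.68) = 3414 J.
After step 1: P = 197.9 kPa, V = 14.9 L, T = 431 K.
Step 2 (isobaric): W = PΔV = (197.9 kPa)(6.89 − 14.9 L) = -1585 J.
W_total = 3414 − 1585 = 1829 J.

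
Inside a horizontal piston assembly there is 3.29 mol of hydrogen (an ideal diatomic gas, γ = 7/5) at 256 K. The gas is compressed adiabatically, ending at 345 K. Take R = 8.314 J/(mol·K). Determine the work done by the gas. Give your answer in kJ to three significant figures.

W ≈ -6.09 kJ

Adiabatic ⇒ Q = 0, so W_by = −ΔU = nCᵥ(T₁ − T₂).
Cᵥ = 5R/2 = 20.79 J/(mol·K).
W = (3.29)(20.79)(256 − 345) = -6086 J.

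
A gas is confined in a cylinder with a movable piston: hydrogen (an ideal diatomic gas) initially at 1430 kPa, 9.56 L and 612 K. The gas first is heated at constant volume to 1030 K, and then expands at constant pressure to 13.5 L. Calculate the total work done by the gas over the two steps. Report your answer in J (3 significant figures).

Step 1 (isochoric): W = 0 (constant volume).
After step 1: P = 2407 kPa (V unchanged).
Step 2 (isobaric): W = PΔV = (2407 kPa)(13.5 − 9.56 L) = 9482 J.
W_total = 0 + 9482 = 9482 J.

W_total ≈ 9480 J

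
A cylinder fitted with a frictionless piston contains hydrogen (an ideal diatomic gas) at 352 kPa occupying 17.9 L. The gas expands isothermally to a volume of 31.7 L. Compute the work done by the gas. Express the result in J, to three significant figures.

W ≈ 3600 J

Isothermal: W = nRT ln(V₂/V₁) = P₁V₁ ln(V₂/V₁).
P₁V₁ = (352 kPa)(17.9 L) = 6301 J.
W = 6301 × ln(31.7/17.9) = 6301 × 0.5715
W_by_gas = 3601 J.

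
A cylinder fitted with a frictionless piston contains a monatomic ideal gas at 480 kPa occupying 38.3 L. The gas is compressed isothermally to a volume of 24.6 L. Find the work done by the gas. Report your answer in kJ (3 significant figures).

W ≈ -8.14 kJ

Isothermal: W = nRT ln(V₂/V₁) = P₁V₁ ln(V₂/V₁).
P₁V₁ = (480 kPa)(38.3 L) = 18384 J.
W = 18384 × ln(24.6/38.3) = 18384 × -0.4427
W_by_gas = -8139 J.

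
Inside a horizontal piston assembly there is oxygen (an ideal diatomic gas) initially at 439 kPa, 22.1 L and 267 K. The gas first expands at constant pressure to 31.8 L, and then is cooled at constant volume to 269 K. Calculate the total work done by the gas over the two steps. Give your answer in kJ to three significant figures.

Step 1 (isobaric): W = PΔV = (439 kPa)(31.8 − 22.1 L) = 4258 J.
Step 2 (isochoric): W = 0 (constant volume).
W_total = 4258 + 0 = 4258 J.

W_total ≈ 4.26 kJ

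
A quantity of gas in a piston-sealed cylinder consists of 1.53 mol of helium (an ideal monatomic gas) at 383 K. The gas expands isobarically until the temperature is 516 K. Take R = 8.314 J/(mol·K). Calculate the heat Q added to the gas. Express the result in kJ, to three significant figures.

Q ≈ 4.23 kJ

Isobaric: W = nRΔT = (1.53)(8.314)(133) = 1692 J.
ΔU = nCᵥΔT with Cᵥ = 3R/2: ΔU = (1.53)(12.47)(133) = 2538 J.
Q = ΔU + W = 2538 + 1692 = 4230 J.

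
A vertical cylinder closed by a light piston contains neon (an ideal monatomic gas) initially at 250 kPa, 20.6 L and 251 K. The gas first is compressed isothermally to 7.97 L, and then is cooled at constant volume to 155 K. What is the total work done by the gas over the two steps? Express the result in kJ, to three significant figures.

Step 1 (isothermal): W = P₁V₁ ln(V₂/V₁) = (5150) ln(7.97/20.6) = -4890 J.
Step 2 (isochoric): W = 0 (constant volume).
W_total = -4890 + 0 = -4890 J.

W_total ≈ -4.89 kJ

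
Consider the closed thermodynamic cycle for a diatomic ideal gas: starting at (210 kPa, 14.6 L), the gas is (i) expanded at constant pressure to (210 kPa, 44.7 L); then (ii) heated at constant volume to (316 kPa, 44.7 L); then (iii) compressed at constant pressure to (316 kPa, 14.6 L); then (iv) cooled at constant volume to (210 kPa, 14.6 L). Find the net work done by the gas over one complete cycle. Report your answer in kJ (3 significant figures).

W_net ≈ -3.19 kJ

Constant-volume legs do no work.
W(i) = (210)(44.7 − 14.6) = 6321 J; W(iii) = (316)(14.6 − 44.7) = -9512 J.
W_net = 6321 − 9512 = -3191 J (the counter-clockwise enclosed area).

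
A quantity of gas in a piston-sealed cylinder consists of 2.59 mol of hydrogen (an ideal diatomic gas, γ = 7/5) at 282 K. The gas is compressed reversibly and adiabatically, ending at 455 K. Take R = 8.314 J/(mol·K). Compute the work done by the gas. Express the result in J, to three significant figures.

Adiabatic ⇒ Q = 0, so W_by = −ΔU = nCᵥ(T₁ − T₂).
Cᵥ = 5R/2 = 20.79 J/(mol·K).
W = (2.59)(20.79)(282 − 455) = -9313 J.

W ≈ -9310 J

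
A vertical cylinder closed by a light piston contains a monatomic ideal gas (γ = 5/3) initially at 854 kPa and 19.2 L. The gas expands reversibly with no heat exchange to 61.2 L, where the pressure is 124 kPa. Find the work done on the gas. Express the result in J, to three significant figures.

W ≈ -13200 J

Adiabatic: W = (P₁V₁ − P₂V₂)/(γ − 1) with γ = 5/3.
P₁V₁ = 16397 J, P₂V₂ = 7589 J.
W = (16397 − 7589) / 0.6667 = 13212 J.
Work on gas = −W_by = -13212 J.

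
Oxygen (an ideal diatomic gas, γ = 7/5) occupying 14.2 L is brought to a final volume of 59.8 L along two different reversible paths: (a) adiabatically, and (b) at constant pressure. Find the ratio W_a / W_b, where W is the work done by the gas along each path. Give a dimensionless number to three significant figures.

W_a / W_b ≈ 0.340

Path (a) adiabatic: W = P₁V₁(1 − (V₁/V₂)^(γ−1))/(γ−1) → W_a/(P₁V₁) = 1.093.
Path (b) isobaric: W = P₁(V₂ − V₁) → W_b/(P₁V₁) = 3.211.
W_a / W_b = 1.093 / 3.211 = 0.3405.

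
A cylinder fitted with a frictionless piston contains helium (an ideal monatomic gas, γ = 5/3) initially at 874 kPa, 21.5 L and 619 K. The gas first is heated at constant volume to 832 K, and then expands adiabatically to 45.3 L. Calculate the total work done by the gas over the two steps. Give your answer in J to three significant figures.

Step 1 (isochoric): W = 0 (constant volume).
After step 1: P = 1175 kPa (V unchanged).
Step 2 (adiabatic): W = (P₁V₁ − P₂V₂)/(γ−1) = (25257 − 15368)/0.667 = 14834 J.
W_total = 0 + 14834 = 14834 J.

W_total ≈ 14800 J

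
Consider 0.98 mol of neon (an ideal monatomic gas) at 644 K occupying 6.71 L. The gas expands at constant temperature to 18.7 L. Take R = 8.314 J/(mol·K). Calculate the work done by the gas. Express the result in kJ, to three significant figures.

Isothermal: W = nRT ln(V₂/V₁).
W = (0.98)(8.314)(644) × ln(18.7/6.71)
  = 5247 × 1.025
W_by_gas = 5378 J.

W ≈ 5.38 kJ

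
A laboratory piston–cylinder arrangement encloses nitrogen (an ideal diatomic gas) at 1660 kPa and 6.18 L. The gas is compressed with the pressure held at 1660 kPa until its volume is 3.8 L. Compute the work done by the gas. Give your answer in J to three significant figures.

W ≈ -3950 J

Isobaric: W = P ΔV.
W = (1660 kPa)(3.8 − 6.18 L) = (1660)(-2.38) = -3951 J.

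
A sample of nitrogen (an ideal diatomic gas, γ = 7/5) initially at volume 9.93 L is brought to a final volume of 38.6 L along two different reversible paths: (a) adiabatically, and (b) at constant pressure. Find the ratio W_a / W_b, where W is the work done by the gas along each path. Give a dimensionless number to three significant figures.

W_a / W_b ≈ 0.363

Path (a) adiabatic: W = P₁V₁(1 − (V₁/V₂)^(γ−1))/(γ−1) → W_a/(P₁V₁) = 1.048.
Path (b) isobaric: W = P₁(V₂ − V₁) → W_b/(P₁V₁) = 2.887.
W_a / W_b = 1.048 / 2.887 = 0.3628.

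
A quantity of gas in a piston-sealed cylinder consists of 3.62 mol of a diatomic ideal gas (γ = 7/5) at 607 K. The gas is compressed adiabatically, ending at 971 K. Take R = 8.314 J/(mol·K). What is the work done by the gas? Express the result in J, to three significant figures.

W ≈ -27400 J

Adiabatic ⇒ Q = 0, so W_by = −ΔU = nCᵥ(T₁ − T₂).
Cᵥ = 5R/2 = 20.79 J/(mol·K).
W = (3.62)(20.79)(607 − 971) = -27388 J.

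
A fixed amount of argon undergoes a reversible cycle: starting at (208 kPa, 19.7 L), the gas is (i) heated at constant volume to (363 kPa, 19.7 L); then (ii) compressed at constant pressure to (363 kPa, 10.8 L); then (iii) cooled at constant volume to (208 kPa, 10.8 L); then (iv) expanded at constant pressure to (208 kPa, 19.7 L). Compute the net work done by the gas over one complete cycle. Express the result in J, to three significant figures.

W_net ≈ -1380 J

Constant-volume legs do no work.
W(ii) = (363)(10.8 − 19.7) = -3231 J; W(iv) = (208)(19.7 − 10.8) = 1851 J.
W_net = -3231 + 1851 = -1379 J (the counter-clockwise enclosed area).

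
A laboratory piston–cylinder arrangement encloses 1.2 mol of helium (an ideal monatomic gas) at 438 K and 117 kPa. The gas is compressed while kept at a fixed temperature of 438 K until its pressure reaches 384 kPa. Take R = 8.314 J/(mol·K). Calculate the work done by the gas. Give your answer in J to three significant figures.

Isothermal process: W = nRT ln(V₂/V₁) = nRT ln(P₁/P₂).
W = (1.2)(8.314)(438) × ln(117/384)
  = 4370 × ln(0.3047) = 4370 × -1.188
W_by_gas = -5193 J.

W ≈ -5190 J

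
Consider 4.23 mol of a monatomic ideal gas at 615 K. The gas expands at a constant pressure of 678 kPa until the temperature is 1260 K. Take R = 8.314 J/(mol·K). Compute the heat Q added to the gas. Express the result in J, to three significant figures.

Q ≈ 56700 J

Isobaric: W = nRΔT = (4.23)(8.314)(645) = 22684 J.
ΔU = nCᵥΔT with Cᵥ = 3R/2: ΔU = (4.23)(12.47)(645) = 34025 J.
Q = ΔU + W = 34025 + 22684 = 56709 J.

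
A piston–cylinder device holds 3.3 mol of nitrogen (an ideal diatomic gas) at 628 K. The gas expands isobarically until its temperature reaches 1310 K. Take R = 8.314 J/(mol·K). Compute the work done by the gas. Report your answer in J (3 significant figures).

W ≈ 18700 J

Isobaric: W = P ΔV = nR ΔT.
W = (3.3)(8.314)(1310 − 628) = 18711 J.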